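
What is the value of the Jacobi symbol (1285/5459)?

(1285/5459)
  = (5459/1285)    [QR: 1285 ≡ 1 mod 4, sign kept]
  = (319/1285)    [5459 ≡ 319 mod 1285]
  = (1285/319)    [QR: 1285 ≡ 1 mod 4, sign kept]
  = (9/319)    [1285 ≡ 9 mod 319]
  = (319/9)    [QR: 9 ≡ 1 mod 4, sign kept]
  = (4/9)    [319 ≡ 4 mod 9]
  = (1/9)    [9 ≡ 1 mod 8 ⇒ (2/9)^2 = +1]
  = 1    [(1/9) = 1]

1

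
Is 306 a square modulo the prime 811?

(306|811)
  = -(153|811)    [811 ≡ 3 mod 8 ⇒ (2|811) = -1]
  = -(811|153)    [QR: 153 ≡ 1 mod 4, sign kept]
  = -(46|153)    [811 ≡ 46 mod 153]
  = -(23|153)    [153 ≡ 1 mod 8 ⇒ (2|153) = +1]
  = -(153|23)    [QR: 153 ≡ 1 mod 4, sign kept]
  = -(15|23)    [153 ≡ 15 mod 23]
  = (23|15)    [QR: both ≡ 3 mod 4, sign flips]
  = (8|15)    [23 ≡ 8 mod 15]
  = (1|15)    [15 ≡ 7 mod 8 ⇒ (2|15)^3 = +1]
  = 1    [(1|15) = 1]
(306|811) = 1, and 811 is prime, so 306 is a quadratic residue mod 811.

yes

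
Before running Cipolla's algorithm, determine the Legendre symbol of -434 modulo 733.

Reduce the numerator: -434 ≡ 299 (mod 733), so (-434|733) = (299|733).
733 ≡ 1 (mod 4), so quadratic reciprocity gives (299|733) = (733|299). Reduce: 733 ≡ 135 (mod 299). Now have (135|299).
Both 135 ≡ 3 and 299 ≡ 3 (mod 4), so reciprocity gives (135|299) = -(299|135). Reduce: 299 ≡ 29 (mod 135). Now have -(29|135).
29 ≡ 1 (mod 4), so quadratic reciprocity gives (29|135) = (135|29). Reduce: 135 ≡ 19 (mod 29). Now have -(19|29).
29 ≡ 1 (mod 4), so quadratic reciprocity gives (19|29) = (29|19). Reduce: 29 ≡ 10 (mod 19). Now have -(10|19).
Factor out 2: 10 = 2·5. Since 19 ≡ 3 (mod 8), (2|19) = -1. Now have (5|19).
5 ≡ 1 (mod 4), so quadratic reciprocity gives (5|19) = (19|5). Reduce: 19 ≡ 4 (mod 5). Now have (4|5).
Factor out 2: 4 = 2^2. Since 5 ≡ 5 (mod 8), (2|5) = -1, and (2|5)^2 = +1. Now have (1|5).
(1|5) = 1. Collecting the sign factors: 1.

1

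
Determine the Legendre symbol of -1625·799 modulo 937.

1

By multiplicativity, (-1625·799|937) = (-1625|937)·(799|937).
First factor (-1625|937):
(-1625|937)
  = (1625|937)    [937 ≡ 1 mod 4 ⇒ (-1|937) = +1]
  = (688|937)    [1625 ≡ 688 mod 937]
  = (43|937)    [937 ≡ 1 mod 8 ⇒ (2|937)^4 = +1]
  = (937|43)    [QR: 937 ≡ 1 mod 4, sign kept]
  = (34|43)    [937 ≡ 34 mod 43]
  = -(17|43)    [43 ≡ 3 mod 8 ⇒ (2|43) = -1]
  = -(43|17)    [QR: 17 ≡ 1 mod 4, sign kept]
  = -(9|17)    [43 ≡ 9 mod 17]
  = -(17|9)    [QR: 9 ≡ 1 mod 4, sign kept]
  = -(8|9)    [17 ≡ 8 mod 9]
  = -(1|9)    [9 ≡ 1 mod 8 ⇒ (2|9)^3 = +1]
  = -1    [(1|9) = 1]
Second factor (799|937):
(799|937)
  = (937|799)    [QR: 937 ≡ 1 mod 4, sign kept]
  = (138|799)    [937 ≡ 138 mod 799]
  = (69|799)    [799 ≡ 7 mod 8 ⇒ (2|799) = +1]
  = (799|69)    [QR: 69 ≡ 1 mod 4, sign kept]
  = (40|69)    [799 ≡ 40 mod 69]
  = -(5|69)    [69 ≡ 5 mod 8 ⇒ (2|69)^3 = -1]
  = -(69|5)    [QR: 5 ≡ 1 mod 4, sign kept]
  = -(4|5)    [69 ≡ 4 mod 5]
  = -(1|5)    [5 ≡ 5 mod 8 ⇒ (2|5)^2 = +1]
  = -1    [(1|5) = 1]
Product: (-1)·(-1) = 1.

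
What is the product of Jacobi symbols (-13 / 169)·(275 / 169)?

0

By multiplicativity, (-13·275 / 169) = (-13 / 169)·(275 / 169).
First factor (-13 / 169):
Pull out -1: (-13 / 169) = (-1 / 169)·(13 / 169). Since 169 ≡ 1 (mod 4), (-1 / 169) = +1. Now have (13 / 169).
13 ≡ 1 (mod 4), so quadratic reciprocity gives (13 / 169) = (169 / 13). Reduce: 169 ≡ 0 (mod 13). Now have (0 / 13).
The numerator is now 0 with denominator 13 > 1: the symbol is 0.
Second factor (275 / 169):
Reduce the numerator: 275 ≡ 106 (mod 169), so (275 / 169) = (106 / 169).
Factor out 2: 106 = 2·53. Since 169 ≡ 1 (mod 8), (2 / 169) = +1. Now have (53 / 169).
53 ≡ 1 (mod 4), so quadratic reciprocity gives (53 / 169) = (169 / 53). Reduce: 169 ≡ 10 (mod 53). Now have (10 / 53).
Factor out 2: 10 = 2·5. Since 53 ≡ 5 (mod 8), (2 / 53) = -1. Now have -(5 / 53).
5 ≡ 1 (mod 4), so quadratic reciprocity gives (5 / 53) = (53 / 5). Reduce: 53 ≡ 3 (mod 5). Now have -(3 / 5).
5 ≡ 1 (mod 4), so quadratic reciprocity gives (3 / 5) = (5 / 3). Reduce: 5 ≡ 2 (mod 3). Now have -(2 / 3).
Factor out 2: 2 = 2. Since 3 ≡ 3 (mod 8), (2 / 3) = -1. Now have (1 / 3).
(1 / 3) = 1. Collecting the sign factors: 1.
Product: (0)·(1) = 0.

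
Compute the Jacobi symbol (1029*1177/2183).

By multiplicativity, (1029·1177/2183) = (1029/2183)·(1177/2183).
First factor (1029/2183):
(1029/2183)
  = (2183/1029)    [QR: 1029 ≡ 1 mod 4, sign kept]
  = (125/1029)    [2183 ≡ 125 mod 1029]
  = (1029/125)    [QR: 125 ≡ 1 mod 4, sign kept]
  = (29/125)    [1029 ≡ 29 mod 125]
  = (125/29)    [QR: 29 ≡ 1 mod 4, sign kept]
  = (9/29)    [125 ≡ 9 mod 29]
  = (29/9)    [QR: 9 ≡ 1 mod 4, sign kept]
  = (2/9)    [29 ≡ 2 mod 9]
  = (1/9)    [9 ≡ 1 mod 8 ⇒ (2/9) = +1]
  = 1    [(1/9) = 1]
Second factor (1177/2183):
(1177/2183)
  = (2183/1177)    [QR: 1177 ≡ 1 mod 4, sign kept]
  = (1006/1177)    [2183 ≡ 1006 mod 1177]
  = (503/1177)    [1177 ≡ 1 mod 8 ⇒ (2/1177) = +1]
  = (1177/503)    [QR: 1177 ≡ 1 mod 4, sign kept]
  = (171/503)    [1177 ≡ 171 mod 503]
  = -(503/171)    [QR: both ≡ 3 mod 4, sign flips]
  = -(161/171)    [503 ≡ 161 mod 171]
  = -(171/161)    [QR: 161 ≡ 1 mod 4, sign kept]
  = -(10/161)    [171 ≡ 10 mod 161]
  = -(5/161)    [161 ≡ 1 mod 8 ⇒ (2/161) = +1]
  = -(161/5)    [QR: 5 ≡ 1 mod 4, sign kept]
  = -(1/5)    [161 ≡ 1 mod 5]
  = -1    [(1/5) = 1]
Product: (1)·(-1) = -1.

-1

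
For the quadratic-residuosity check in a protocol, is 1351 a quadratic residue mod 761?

yes

Reduce the numerator: 1351 ≡ 590 (mod 761), so (1351/761) = (590/761).
Factor out 2: 590 = 2·295. Since 761 ≡ 1 (mod 8), (2/761) = +1. Now have (295/761).
761 ≡ 1 (mod 4), so quadratic reciprocity gives (295/761) = (761/295). Reduce: 761 ≡ 171 (mod 295). Now have (171/295).
Both 171 ≡ 3 and 295 ≡ 3 (mod 4), so reciprocity gives (171/295) = -(295/171). Reduce: 295 ≡ 124 (mod 171). Now have -(124/171).
Factor out 2: 124 = 2^2·31. Since 171 ≡ 3 (mod 8), (2/171) = -1, and (2/171)^2 = +1. Now have -(31/171).
Both 31 ≡ 3 and 171 ≡ 3 (mod 4), so reciprocity gives (31/171) = -(171/31). Reduce: 171 ≡ 16 (mod 31). Now have (16/31).
Factor out 2: 16 = 2^4. Since 31 ≡ 7 (mod 8), (2/31) = +1, and (2/31)^4 = +1. Now have (1/31).
(1/31) = 1. Collecting the sign factors: 1.
The Legendre symbol is 1, so x^2 ≡ 1351 (mod 761) has solution.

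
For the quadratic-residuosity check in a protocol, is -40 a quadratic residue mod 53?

(-40/53)
  = (40/53)    [53 ≡ 1 mod 4 ⇒ (-1/53) = +1]
  = -(5/53)    [53 ≡ 5 mod 8 ⇒ (2/53)^3 = -1]
  = -(53/5)    [QR: 5 ≡ 1 mod 4, sign kept]
  = -(3/5)    [53 ≡ 3 mod 5]
  = -(5/3)    [QR: 5 ≡ 1 mod 4, sign kept]
  = -(2/3)    [5 ≡ 2 mod 3]
  = (1/3)    [3 ≡ 3 mod 8 ⇒ (2/3) = -1]
  = 1    [(1/3) = 1]
The Legendre symbol is 1, so x^2 ≡ -40 (mod 53) has solution.

yes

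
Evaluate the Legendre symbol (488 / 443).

(488 / 443)
  = (45 / 443)    [488 ≡ 45 mod 443]
  = (443 / 45)    [QR: 45 ≡ 1 mod 4, sign kept]
  = (38 / 45)    [443 ≡ 38 mod 45]
  = -(19 / 45)    [45 ≡ 5 mod 8 ⇒ (2 / 45) = -1]
  = -(45 / 19)    [QR: 45 ≡ 1 mod 4, sign kept]
  = -(7 / 19)    [45 ≡ 7 mod 19]
  = (19 / 7)    [QR: both ≡ 3 mod 4, sign flips]
  = (5 / 7)    [19 ≡ 5 mod 7]
  = (7 / 5)    [QR: 5 ≡ 1 mod 4, sign kept]
  = (2 / 5)    [7 ≡ 2 mod 5]
  = -(1 / 5)    [5 ≡ 5 mod 8 ⇒ (2 / 5) = -1]
  = -1    [(1 / 5) = 1]

-1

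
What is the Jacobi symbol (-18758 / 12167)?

(-18758 / 12167)
  = (5576 / 12167)    [-18758 ≡ 5576 mod 12167]
  = (697 / 12167)    [12167 ≡ 7 mod 8 ⇒ (2 / 12167)^3 = +1]
  = (12167 / 697)    [QR: 697 ≡ 1 mod 4, sign kept]
  = (318 / 697)    [12167 ≡ 318 mod 697]
  = (159 / 697)    [697 ≡ 1 mod 8 ⇒ (2 / 697) = +1]
  = (697 / 159)    [QR: 697 ≡ 1 mod 4, sign kept]
  = (61 / 159)    [697 ≡ 61 mod 159]
  = (159 / 61)    [QR: 61 ≡ 1 mod 4, sign kept]
  = (37 / 61)    [159 ≡ 37 mod 61]
  = (61 / 37)    [QR: 37 ≡ 1 mod 4, sign kept]
  = (24 / 37)    [61 ≡ 24 mod 37]
  = -(3 / 37)    [37 ≡ 5 mod 8 ⇒ (2 / 37)^3 = -1]
  = -(37 / 3)    [QR: 37 ≡ 1 mod 4, sign kept]
  = -(1 / 3)    [37 ≡ 1 mod 3]
  = -1    [(1 / 3) = 1]

-1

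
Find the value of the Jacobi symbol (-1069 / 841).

1

(-1069 / 841)
  = (613 / 841)    [-1069 ≡ 613 mod 841]
  = (841 / 613)    [QR: 613 ≡ 1 mod 4, sign kept]
  = (228 / 613)    [841 ≡ 228 mod 613]
  = (57 / 613)    [613 ≡ 5 mod 8 ⇒ (2 / 613)^2 = +1]
  = (613 / 57)    [QR: 57 ≡ 1 mod 4, sign kept]
  = (43 / 57)    [613 ≡ 43 mod 57]
  = (57 / 43)    [QR: 57 ≡ 1 mod 4, sign kept]
  = (14 / 43)    [57 ≡ 14 mod 43]
  = -(7 / 43)    [43 ≡ 3 mod 8 ⇒ (2 / 43) = -1]
  = (43 / 7)    [QR: both ≡ 3 mod 4, sign flips]
  = (1 / 7)    [43 ≡ 1 mod 7]
  = 1    [(1 / 7) = 1]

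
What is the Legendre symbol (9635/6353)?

Reduce the numerator: 9635 ≡ 3282 (mod 6353), so (9635/6353) = (3282/6353).
Factor out 2: 3282 = 2·1641. Since 6353 ≡ 1 (mod 8), (2/6353) = +1. Now have (1641/6353).
1641 ≡ 1 (mod 4), so quadratic reciprocity gives (1641/6353) = (6353/1641). Reduce: 6353 ≡ 1430 (mod 1641). Now have (1430/1641).
Factor out 2: 1430 = 2·715. Since 1641 ≡ 1 (mod 8), (2/1641) = +1. Now have (715/1641).
1641 ≡ 1 (mod 4), so quadratic reciprocity gives (715/1641) = (1641/715). Reduce: 1641 ≡ 211 (mod 715). Now have (211/715).
Both 211 ≡ 3 and 715 ≡ 3 (mod 4), so reciprocity gives (211/715) = -(715/211). Reduce: 715 ≡ 82 (mod 211). Now have -(82/211).
Factor out 2: 82 = 2·41. Since 211 ≡ 3 (mod 8), (2/211) = -1. Now have (41/211).
41 ≡ 1 (mod 4), so quadratic reciprocity gives (41/211) = (211/41). Reduce: 211 ≡ 6 (mod 41). Now have (6/41).
Factor out 2: 6 = 2·3. Since 41 ≡ 1 (mod 8), (2/41) = +1. Now have (3/41).
41 ≡ 1 (mod 4), so quadratic reciprocity gives (3/41) = (41/3). Reduce: 41 ≡ 2 (mod 3). Now have (2/3).
Factor out 2: 2 = 2. Since 3 ≡ 3 (mod 8), (2/3) = -1. Now have -(1/3).
(1/3) = 1. Collecting the sign factors: -1.

-1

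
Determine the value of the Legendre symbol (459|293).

-1

(459|293)
  = (166|293)    [459 ≡ 166 mod 293]
  = -(83|293)    [293 ≡ 5 mod 8 ⇒ (2|293) = -1]
  = -(293|83)    [QR: 293 ≡ 1 mod 4, sign kept]
  = -(44|83)    [293 ≡ 44 mod 83]
  = -(11|83)    [83 ≡ 3 mod 8 ⇒ (2|83)^2 = +1]
  = (83|11)    [QR: both ≡ 3 mod 4, sign flips]
  = (6|11)    [83 ≡ 6 mod 11]
  = -(3|11)    [11 ≡ 3 mod 8 ⇒ (2|11) = -1]
  = (11|3)    [QR: both ≡ 3 mod 4, sign flips]
  = (2|3)    [11 ≡ 2 mod 3]
  = -(1|3)    [3 ≡ 3 mod 8 ⇒ (2|3) = -1]
  = -1    [(1|3) = 1]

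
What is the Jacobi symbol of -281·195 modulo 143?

0

By multiplicativity, (-281·195|143) = (-281|143)·(195|143).
First factor (-281|143):
(-281|143)
  = (5|143)    [-281 ≡ 5 mod 143]
  = (143|5)    [QR: 5 ≡ 1 mod 4, sign kept]
  = (3|5)    [143 ≡ 3 mod 5]
  = (5|3)    [QR: 5 ≡ 1 mod 4, sign kept]
  = (2|3)    [5 ≡ 2 mod 3]
  = -(1|3)    [3 ≡ 3 mod 8 ⇒ (2|3) = -1]
  = -1    [(1|3) = 1]
Second factor (195|143):
(195|143)
  = (52|143)    [195 ≡ 52 mod 143]
  = (13|143)    [143 ≡ 7 mod 8 ⇒ (2|143)^2 = +1]
  = (143|13)    [QR: 13 ≡ 1 mod 4, sign kept]
  = (0|13)    [143 ≡ 0 mod 13]
  = 0    [numerator 0, gcd > 1]
Product: (-1)·(0) = 0.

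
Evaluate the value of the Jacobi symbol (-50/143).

-1

Pull out -1: (-50/143) = (-1/143)·(50/143). Since 143 ≡ 3 (mod 4), (-1/143) = -1. Now have -(50/143).
Factor out 2: 50 = 2·25. Since 143 ≡ 7 (mod 8), (2/143) = +1. Now have -(25/143).
25 ≡ 1 (mod 4), so quadratic reciprocity gives (25/143) = (143/25). Reduce: 143 ≡ 18 (mod 25). Now have -(18/25).
Factor out 2: 18 = 2·9. Since 25 ≡ 1 (mod 8), (2/25) = +1. Now have -(9/25).
9 ≡ 1 (mod 4), so quadratic reciprocity gives (9/25) = (25/9). Reduce: 25 ≡ 7 (mod 9). Now have -(7/9).
9 ≡ 1 (mod 4), so quadratic reciprocity gives (7/9) = (9/7). Reduce: 9 ≡ 2 (mod 7). Now have -(2/7).
Factor out 2: 2 = 2. Since 7 ≡ 7 (mod 8), (2/7) = +1. Now have -(1/7).
(1/7) = 1. Collecting the sign factors: -1.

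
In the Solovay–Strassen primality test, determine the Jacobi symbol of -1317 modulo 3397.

1

(-1317/3397)
  = (1317/3397)    [3397 ≡ 1 mod 4 ⇒ (-1/3397) = +1]
  = (3397/1317)    [QR: 1317 ≡ 1 mod 4, sign kept]
  = (763/1317)    [3397 ≡ 763 mod 1317]
  = (1317/763)    [QR: 1317 ≡ 1 mod 4, sign kept]
  = (554/763)    [1317 ≡ 554 mod 763]
  = -(277/763)    [763 ≡ 3 mod 8 ⇒ (2/763) = -1]
  = -(763/277)    [QR: 277 ≡ 1 mod 4, sign kept]
  = -(209/277)    [763 ≡ 209 mod 277]
  = -(277/209)    [QR: 209 ≡ 1 mod 4, sign kept]
  = -(68/209)    [277 ≡ 68 mod 209]
  = -(17/209)    [209 ≡ 1 mod 8 ⇒ (2/209)^2 = +1]
  = -(209/17)    [QR: 17 ≡ 1 mod 4, sign kept]
  = -(5/17)    [209 ≡ 5 mod 17]
  = -(17/5)    [QR: 5 ≡ 1 mod 4, sign kept]
  = -(2/5)    [17 ≡ 2 mod 5]
  = (1/5)    [5 ≡ 5 mod 8 ⇒ (2/5) = -1]
  = 1    [(1/5) = 1]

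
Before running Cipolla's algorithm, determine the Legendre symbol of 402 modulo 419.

Factor out 2: 402 = 2·201. Since 419 ≡ 3 (mod 8), (2/419) = -1. Now have -(201/419).
201 ≡ 1 (mod 4), so quadratic reciprocity gives (201/419) = (419/201). Reduce: 419 ≡ 17 (mod 201). Now have -(17/201).
17 ≡ 1 (mod 4), so quadratic reciprocity gives (17/201) = (201/17). Reduce: 201 ≡ 14 (mod 17). Now have -(14/17).
Factor out 2: 14 = 2·7. Since 17 ≡ 1 (mod 8), (2/17) = +1. Now have -(7/17).
17 ≡ 1 (mod 4), so quadratic reciprocity gives (7/17) = (17/7). Reduce: 17 ≡ 3 (mod 7). Now have -(3/7).
Both 3 ≡ 3 and 7 ≡ 3 (mod 4), so reciprocity gives (3/7) = -(7/3). Reduce: 7 ≡ 1 (mod 3). Now have (1/3).
(1/3) = 1. Collecting the sign factors: 1.

1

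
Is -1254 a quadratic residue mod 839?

yes

Reduce the numerator: -1254 ≡ 424 (mod 839), so (-1254/839) = (424/839).
Factor out 2: 424 = 2^3·53. Since 839 ≡ 7 (mod 8), (2/839) = +1, and (2/839)^3 = +1. Now have (53/839).
53 ≡ 1 (mod 4), so quadratic reciprocity gives (53/839) = (839/53). Reduce: 839 ≡ 44 (mod 53). Now have (44/53).
Factor out 2: 44 = 2^2·11. Since 53 ≡ 5 (mod 8), (2/53) = -1, and (2/53)^2 = +1. Now have (11/53).
53 ≡ 1 (mod 4), so quadratic reciprocity gives (11/53) = (53/11). Reduce: 53 ≡ 9 (mod 11). Now have (9/11).
9 ≡ 1 (mod 4), so quadratic reciprocity gives (9/11) = (11/9). Reduce: 11 ≡ 2 (mod 9). Now have (2/9).
Factor out 2: 2 = 2. Since 9 ≡ 1 (mod 8), (2/9) = +1. Now have (1/9).
(1/9) = 1. Collecting the sign factors: 1.
(-1254/839) = 1, and 839 is prime, so -1254 is a quadratic residue mod 839.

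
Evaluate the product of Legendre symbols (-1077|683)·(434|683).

-1

By multiplicativity, (-1077·434|683) = (-1077|683)·(434|683).
First factor (-1077|683):
(-1077|683)
  = (289|683)    [-1077 ≡ 289 mod 683]
  = (683|289)    [QR: 289 ≡ 1 mod 4, sign kept]
  = (105|289)    [683 ≡ 105 mod 289]
  = (289|105)    [QR: 105 ≡ 1 mod 4, sign kept]
  = (79|105)    [289 ≡ 79 mod 105]
  = (105|79)    [QR: 105 ≡ 1 mod 4, sign kept]
  = (26|79)    [105 ≡ 26 mod 79]
  = (13|79)    [79 ≡ 7 mod 8 ⇒ (2|79) = +1]
  = (79|13)    [QR: 13 ≡ 1 mod 4, sign kept]
  = (1|13)    [79 ≡ 1 mod 13]
  = 1    [(1|13) = 1]
Second factor (434|683):
(434|683)
  = -(217|683)    [683 ≡ 3 mod 8 ⇒ (2|683) = -1]
  = -(683|217)    [QR: 217 ≡ 1 mod 4, sign kept]
  = -(32|217)    [683 ≡ 32 mod 217]
  = -(1|217)    [217 ≡ 1 mod 8 ⇒ (2|217)^5 = +1]
  = -1    [(1|217) = 1]
Product: (1)·(-1) = -1.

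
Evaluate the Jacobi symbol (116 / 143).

Factor out 2: 116 = 2^2·29. Since 143 ≡ 7 (mod 8), (2 / 143) = +1, and (2 / 143)^2 = +1. Now have (29 / 143).
29 ≡ 1 (mod 4), so quadratic reciprocity gives (29 / 143) = (143 / 29). Reduce: 143 ≡ 27 (mod 29). Now have (27 / 29).
29 ≡ 1 (mod 4), so quadratic reciprocity gives (27 / 29) = (29 / 27). Reduce: 29 ≡ 2 (mod 27). Now have (2 / 27).
Factor out 2: 2 = 2. Since 27 ≡ 3 (mod 8), (2 / 27) = -1. Now have -(1 / 27).
(1 / 27) = 1. Collecting the sign factors: -1.

-1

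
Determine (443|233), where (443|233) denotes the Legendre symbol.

1

(443|233)
  = (210|233)    [443 ≡ 210 mod 233]
  = (105|233)    [233 ≡ 1 mod 8 ⇒ (2|233) = +1]
  = (233|105)    [QR: 105 ≡ 1 mod 4, sign kept]
  = (23|105)    [233 ≡ 23 mod 105]
  = (105|23)    [QR: 105 ≡ 1 mod 4, sign kept]
  = (13|23)    [105 ≡ 13 mod 23]
  = (23|13)    [QR: 13 ≡ 1 mod 4, sign kept]
  = (10|13)    [23 ≡ 10 mod 13]
  = -(5|13)    [13 ≡ 5 mod 8 ⇒ (2|13) = -1]
  = -(13|5)    [QR: 5 ≡ 1 mod 4, sign kept]
  = -(3|5)    [13 ≡ 3 mod 5]
  = -(5|3)    [QR: 5 ≡ 1 mod 4, sign kept]
  = -(2|3)    [5 ≡ 2 mod 3]
  = (1|3)    [3 ≡ 3 mod 8 ⇒ (2|3) = -1]
  = 1    [(1|3) = 1]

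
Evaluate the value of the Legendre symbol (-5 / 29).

Reduce the numerator: -5 ≡ 24 (mod 29), so (-5 / 29) = (24 / 29).
Factor out 2: 24 = 2^3·3. Since 29 ≡ 5 (mod 8), (2 / 29) = -1, and (2 / 29)^3 = -1. Now have -(3 / 29).
29 ≡ 1 (mod 4), so quadratic reciprocity gives (3 / 29) = (29 / 3). Reduce: 29 ≡ 2 (mod 3). Now have -(2 / 3).
Factor out 2: 2 = 2. Since 3 ≡ 3 (mod 8), (2 / 3) = -1. Now have (1 / 3).
(1 / 3) = 1. Collecting the sign factors: 1.

1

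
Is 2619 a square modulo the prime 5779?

yes

Both 2619 ≡ 3 and 5779 ≡ 3 (mod 4), so reciprocity gives (2619/5779) = -(5779/2619). Reduce: 5779 ≡ 541 (mod 2619). Now have -(541/2619).
541 ≡ 1 (mod 4), so quadratic reciprocity gives (541/2619) = (2619/541). Reduce: 2619 ≡ 455 (mod 541). Now have -(455/541).
541 ≡ 1 (mod 4), so quadratic reciprocity gives (455/541) = (541/455). Reduce: 541 ≡ 86 (mod 455). Now have -(86/455).
Factor out 2: 86 = 2·43. Since 455 ≡ 7 (mod 8), (2/455) = +1. Now have -(43/455).
Both 43 ≡ 3 and 455 ≡ 3 (mod 4), so reciprocity gives (43/455) = -(455/43). Reduce: 455 ≡ 25 (mod 43). Now have (25/43).
25 ≡ 1 (mod 4), so quadratic reciprocity gives (25/43) = (43/25). Reduce: 43 ≡ 18 (mod 25). Now have (18/25).
Factor out 2: 18 = 2·9. Since 25 ≡ 1 (mod 8), (2/25) = +1. Now have (9/25).
9 ≡ 1 (mod 4), so quadratic reciprocity gives (9/25) = (25/9). Reduce: 25 ≡ 7 (mod 9). Now have (7/9).
9 ≡ 1 (mod 4), so quadratic reciprocity gives (7/9) = (9/7). Reduce: 9 ≡ 2 (mod 7). Now have (2/7).
Factor out 2: 2 = 2. Since 7 ≡ 7 (mod 8), (2/7) = +1. Now have (1/7).
(1/7) = 1. Collecting the sign factors: 1.
The Legendre symbol is 1, so x^2 ≡ 2619 (mod 5779) has solution.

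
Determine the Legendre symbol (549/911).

1

(549/911)
  = (911/549)    [QR: 549 ≡ 1 mod 4, sign kept]
  = (362/549)    [911 ≡ 362 mod 549]
  = -(181/549)    [549 ≡ 5 mod 8 ⇒ (2/549) = -1]
  = -(549/181)    [QR: 181 ≡ 1 mod 4, sign kept]
  = -(6/181)    [549 ≡ 6 mod 181]
  = (3/181)    [181 ≡ 5 mod 8 ⇒ (2/181) = -1]
  = (181/3)    [QR: 181 ≡ 1 mod 4, sign kept]
  = (1/3)    [181 ≡ 1 mod 3]
  = 1    [(1/3) = 1]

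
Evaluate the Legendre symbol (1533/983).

-1

(1533/983)
  = (550/983)    [1533 ≡ 550 mod 983]
  = (275/983)    [983 ≡ 7 mod 8 ⇒ (2/983) = +1]
  = -(983/275)    [QR: both ≡ 3 mod 4, sign flips]
  = -(158/275)    [983 ≡ 158 mod 275]
  = (79/275)    [275 ≡ 3 mod 8 ⇒ (2/275) = -1]
  = -(275/79)    [QR: both ≡ 3 mod 4, sign flips]
  = -(38/79)    [275 ≡ 38 mod 79]
  = -(19/79)    [79 ≡ 7 mod 8 ⇒ (2/79) = +1]
  = (79/19)    [QR: both ≡ 3 mod 4, sign flips]
  = (3/19)    [79 ≡ 3 mod 19]
  = -(19/3)    [QR: both ≡ 3 mod 4, sign flips]
  = -(1/3)    [19 ≡ 1 mod 3]
  = -1    [(1/3) = 1]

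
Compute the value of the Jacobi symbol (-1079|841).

1

Pull out -1: (-1079|841) = (-1|841)·(1079|841). Since 841 ≡ 1 (mod 4), (-1|841) = +1. Now have (1079|841).
Reduce the numerator: 1079 ≡ 238 (mod 841), so (1079|841) = (238|841).
Factor out 2: 238 = 2·119. Since 841 ≡ 1 (mod 8), (2|841) = +1. Now have (119|841).
841 ≡ 1 (mod 4), so quadratic reciprocity gives (119|841) = (841|119). Reduce: 841 ≡ 8 (mod 119). Now have (8|119).
Factor out 2: 8 = 2^3. Since 119 ≡ 7 (mod 8), (2|119) = +1, and (2|119)^3 = +1. Now have (1|119).
(1|119) = 1. Collecting the sign factors: 1.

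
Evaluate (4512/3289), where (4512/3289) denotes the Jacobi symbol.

Reduce the numerator: 4512 ≡ 1223 (mod 3289), so (4512/3289) = (1223/3289).
3289 ≡ 1 (mod 4), so quadratic reciprocity gives (1223/3289) = (3289/1223). Reduce: 3289 ≡ 843 (mod 1223). Now have (843/1223).
Both 843 ≡ 3 and 1223 ≡ 3 (mod 4), so reciprocity gives (843/1223) = -(1223/843). Reduce: 1223 ≡ 380 (mod 843). Now have -(380/843).
Factor out 2: 380 = 2^2·95. Since 843 ≡ 3 (mod 8), (2/843) = -1, and (2/843)^2 = +1. Now have -(95/843).
Both 95 ≡ 3 and 843 ≡ 3 (mod 4), so reciprocity gives (95/843) = -(843/95). Reduce: 843 ≡ 83 (mod 95). Now have (83/95).
Both 83 ≡ 3 and 95 ≡ 3 (mod 4), so reciprocity gives (83/95) = -(95/83). Reduce: 95 ≡ 12 (mod 83). Now have -(12/83).
Factor out 2: 12 = 2^2·3. Since 83 ≡ 3 (mod 8), (2/83) = -1, and (2/83)^2 = +1. Now have -(3/83).
Both 3 ≡ 3 and 83 ≡ 3 (mod 4), so reciprocity gives (3/83) = -(83/3). Reduce: 83 ≡ 2 (mod 3). Now have (2/3).
Factor out 2: 2 = 2. Since 3 ≡ 3 (mod 8), (2/3) = -1. Now have -(1/3).
(1/3) = 1. Collecting the sign factors: -1.

-1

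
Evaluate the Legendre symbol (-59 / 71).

(-59 / 71)
  = -(59 / 71)    [71 ≡ 3 mod 4 ⇒ (-1 / 71) = -1]
  = (71 / 59)    [QR: both ≡ 3 mod 4, sign flips]
  = (12 / 59)    [71 ≡ 12 mod 59]
  = (3 / 59)    [59 ≡ 3 mod 8 ⇒ (2 / 59)^2 = +1]
  = -(59 / 3)    [QR: both ≡ 3 mod 4, sign flips]
  = -(2 / 3)    [59 ≡ 2 mod 3]
  = (1 / 3)    [3 ≡ 3 mod 8 ⇒ (2 / 3) = -1]
  = 1    [(1 / 3) = 1]

1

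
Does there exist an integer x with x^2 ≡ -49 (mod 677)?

(-49/677)
  = (628/677)    [-49 ≡ 628 mod 677]
  = (157/677)    [677 ≡ 5 mod 8 ⇒ (2/677)^2 = +1]
  = (677/157)    [QR: 157 ≡ 1 mod 4, sign kept]
  = (49/157)    [677 ≡ 49 mod 157]
  = (157/49)    [QR: 49 ≡ 1 mod 4, sign kept]
  = (10/49)    [157 ≡ 10 mod 49]
  = (5/49)    [49 ≡ 1 mod 8 ⇒ (2/49) = +1]
  = (49/5)    [QR: 5 ≡ 1 mod 4, sign kept]
  = (4/5)    [49 ≡ 4 mod 5]
  = (1/5)    [5 ≡ 5 mod 8 ⇒ (2/5)^2 = +1]
  = 1    [(1/5) = 1]
(-49/677) = 1, and 677 is prime, so -49 is a quadratic residue mod 677.

yes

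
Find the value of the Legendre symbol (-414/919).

-1

Reduce the numerator: -414 ≡ 505 (mod 919), so (-414/919) = (505/919).
505 ≡ 1 (mod 4), so quadratic reciprocity gives (505/919) = (919/505). Reduce: 919 ≡ 414 (mod 505). Now have (414/505).
Factor out 2: 414 = 2·207. Since 505 ≡ 1 (mod 8), (2/505) = +1. Now have (207/505).
505 ≡ 1 (mod 4), so quadratic reciprocity gives (207/505) = (505/207). Reduce: 505 ≡ 91 (mod 207). Now have (91/207).
Both 91 ≡ 3 and 207 ≡ 3 (mod 4), so reciprocity gives (91/207) = -(207/91). Reduce: 207 ≡ 25 (mod 91). Now have -(25/91).
25 ≡ 1 (mod 4), so quadratic reciprocity gives (25/91) = (91/25). Reduce: 91 ≡ 16 (mod 25). Now have -(16/25).
Factor out 2: 16 = 2^4. Since 25 ≡ 1 (mod 8), (2/25) = +1, and (2/25)^4 = +1. Now have -(1/25).
(1/25) = 1. Collecting the sign factors: -1.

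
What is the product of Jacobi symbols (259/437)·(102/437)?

1

By multiplicativity, (259·102/437) = (259/437)·(102/437).
First factor (259/437):
437 ≡ 1 (mod 4), so quadratic reciprocity gives (259/437) = (437/259). Reduce: 437 ≡ 178 (mod 259). Now have (178/259).
Factor out 2: 178 = 2·89. Since 259 ≡ 3 (mod 8), (2/259) = -1. Now have -(89/259).
89 ≡ 1 (mod 4), so quadratic reciprocity gives (89/259) = (259/89). Reduce: 259 ≡ 81 (mod 89). Now have -(81/89).
81 ≡ 1 (mod 4), so quadratic reciprocity gives (81/89) = (89/81). Reduce: 89 ≡ 8 (mod 81). Now have -(8/81).
Factor out 2: 8 = 2^3. Since 81 ≡ 1 (mod 8), (2/81) = +1, and (2/81)^3 = +1. Now have -(1/81).
(1/81) = 1. Collecting the sign factors: -1.
Second factor (102/437):
Factor out 2: 102 = 2·51. Since 437 ≡ 5 (mod 8), (2/437) = -1. Now have -(51/437).
437 ≡ 1 (mod 4), so quadratic reciprocity gives (51/437) = (437/51). Reduce: 437 ≡ 29 (mod 51). Now have -(29/51).
29 ≡ 1 (mod 4), so quadratic reciprocity gives (29/51) = (51/29). Reduce: 51 ≡ 22 (mod 29). Now have -(22/29).
Factor out 2: 22 = 2·11. Since 29 ≡ 5 (mod 8), (2/29) = -1. Now have (11/29).
29 ≡ 1 (mod 4), so quadratic reciprocity gives (11/29) = (29/11). Reduce: 29 ≡ 7 (mod 11). Now have (7/11).
Both 7 ≡ 3 and 11 ≡ 3 (mod 4), so reciprocity gives (7/11) = -(11/7). Reduce: 11 ≡ 4 (mod 7). Now have -(4/7).
Factor out 2: 4 = 2^2. Since 7 ≡ 7 (mod 8), (2/7) = +1, and (2/7)^2 = +1. Now have -(1/7).
(1/7) = 1. Collecting the sign factors: -1.
Product: (-1)·(-1) = 1.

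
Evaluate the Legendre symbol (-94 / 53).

Reduce the numerator: -94 ≡ 12 (mod 53), so (-94 / 53) = (12 / 53).
Factor out 2: 12 = 2^2·3. Since 53 ≡ 5 (mod 8), (2 / 53) = -1, and (2 / 53)^2 = +1. Now have (3 / 53).
53 ≡ 1 (mod 4), so quadratic reciprocity gives (3 / 53) = (53 / 3). Reduce: 53 ≡ 2 (mod 3). Now have (2 / 3).
Factor out 2: 2 = 2. Since 3 ≡ 3 (mod 8), (2 / 3) = -1. Now have -(1 / 3).
(1 / 3) = 1. Collecting the sign factors: -1.

-1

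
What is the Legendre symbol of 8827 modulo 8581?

(8827|8581)
  = (246|8581)    [8827 ≡ 246 mod 8581]
  = -(123|8581)    [8581 ≡ 5 mod 8 ⇒ (2|8581) = -1]
  = -(8581|123)    [QR: 8581 ≡ 1 mod 4, sign kept]
  = -(94|123)    [8581 ≡ 94 mod 123]
  = (47|123)    [123 ≡ 3 mod 8 ⇒ (2|123) = -1]
  = -(123|47)    [QR: both ≡ 3 mod 4, sign flips]
  = -(29|47)    [123 ≡ 29 mod 47]
  = -(47|29)    [QR: 29 ≡ 1 mod 4, sign kept]
  = -(18|29)    [47 ≡ 18 mod 29]
  = (9|29)    [29 ≡ 5 mod 8 ⇒ (2|29) = -1]
  = (29|9)    [QR: 9 ≡ 1 mod 4, sign kept]
  = (2|9)    [29 ≡ 2 mod 9]
  = (1|9)    [9 ≡ 1 mod 8 ⇒ (2|9) = +1]
  = 1    [(1|9) = 1]

1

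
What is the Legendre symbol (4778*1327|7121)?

-1

By multiplicativity, (4778·1327|7121) = (4778|7121)·(1327|7121).
First factor (4778|7121):
Factor out 2: 4778 = 2·2389. Since 7121 ≡ 1 (mod 8), (2|7121) = +1. Now have (2389|7121).
2389 ≡ 1 (mod 4), so quadratic reciprocity gives (2389|7121) = (7121|2389). Reduce: 7121 ≡ 2343 (mod 2389). Now have (2343|2389).
2389 ≡ 1 (mod 4), so quadratic reciprocity gives (2343|2389) = (2389|2343). Reduce: 2389 ≡ 46 (mod 2343). Now have (46|2343).
Factor out 2: 46 = 2·23. Since 2343 ≡ 7 (mod 8), (2|2343) = +1. Now have (23|2343).
Both 23 ≡ 3 and 2343 ≡ 3 (mod 4), so reciprocity gives (23|2343) = -(2343|23). Reduce: 2343 ≡ 20 (mod 23). Now have -(20|23).
Factor out 2: 20 = 2^2·5. Since 23 ≡ 7 (mod 8), (2|23) = +1, and (2|23)^2 = +1. Now have -(5|23).
5 ≡ 1 (mod 4), so quadratic reciprocity gives (5|23) = (23|5). Reduce: 23 ≡ 3 (mod 5). Now have -(3|5).
5 ≡ 1 (mod 4), so quadratic reciprocity gives (3|5) = (5|3). Reduce: 5 ≡ 2 (mod 3). Now have -(2|3).
Factor out 2: 2 = 2. Since 3 ≡ 3 (mod 8), (2|3) = -1. Now have (1|3).
(1|3) = 1. Collecting the sign factors: 1.
Second factor (1327|7121):
7121 ≡ 1 (mod 4), so quadratic reciprocity gives (1327|7121) = (7121|1327). Reduce: 7121 ≡ 486 (mod 1327). Now have (486|1327).
Factor out 2: 486 = 2·243. Since 1327 ≡ 7 (mod 8), (2|1327) = +1. Now have (243|1327).
Both 243 ≡ 3 and 1327 ≡ 3 (mod 4), so reciprocity gives (243|1327) = -(1327|243). Reduce: 1327 ≡ 112 (mod 243). Now have -(112|243).
Factor out 2: 112 = 2^4·7. Since 243 ≡ 3 (mod 8), (2|243) = -1, and (2|243)^4 = +1. Now have -(7|243).
Both 7 ≡ 3 and 243 ≡ 3 (mod 4), so reciprocity gives (7|243) = -(243|7). Reduce: 243 ≡ 5 (mod 7). Now have (5|7).
5 ≡ 1 (mod 4), so quadratic reciprocity gives (5|7) = (7|5). Reduce: 7 ≡ 2 (mod 5). Now have (2|5).
Factor out 2: 2 = 2. Since 5 ≡ 5 (mod 8), (2|5) = -1. Now have -(1|5).
(1|5) = 1. Collecting the sign factors: -1.
Product: (1)·(-1) = -1.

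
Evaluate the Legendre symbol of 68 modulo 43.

(68|43)
  = (25|43)    [68 ≡ 25 mod 43]
  = (43|25)    [QR: 25 ≡ 1 mod 4, sign kept]
  = (18|25)    [43 ≡ 18 mod 25]
  = (9|25)    [25 ≡ 1 mod 8 ⇒ (2|25) = +1]
  = (25|9)    [QR: 9 ≡ 1 mod 4, sign kept]
  = (7|9)    [25 ≡ 7 mod 9]
  = (9|7)    [QR: 9 ≡ 1 mod 4, sign kept]
  = (2|7)    [9 ≡ 2 mod 7]
  = (1|7)    [7 ≡ 7 mod 8 ⇒ (2|7) = +1]
  = 1    [(1|7) = 1]

1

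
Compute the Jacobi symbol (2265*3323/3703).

By multiplicativity, (2265·3323/3703) = (2265/3703)·(3323/3703).
First factor (2265/3703):
2265 ≡ 1 (mod 4), so quadratic reciprocity gives (2265/3703) = (3703/2265). Reduce: 3703 ≡ 1438 (mod 2265). Now have (1438/2265).
Factor out 2: 1438 = 2·719. Since 2265 ≡ 1 (mod 8), (2/2265) = +1. Now have (719/2265).
2265 ≡ 1 (mod 4), so quadratic reciprocity gives (719/2265) = (2265/719). Reduce: 2265 ≡ 108 (mod 719). Now have (108/719).
Factor out 2: 108 = 2^2·27. Since 719 ≡ 7 (mod 8), (2/719) = +1, and (2/719)^2 = +1. Now have (27/719).
Both 27 ≡ 3 and 719 ≡ 3 (mod 4), so reciprocity gives (27/719) = -(719/27). Reduce: 719 ≡ 17 (mod 27). Now have -(17/27).
17 ≡ 1 (mod 4), so quadratic reciprocity gives (17/27) = (27/17). Reduce: 27 ≡ 10 (mod 17). Now have -(10/17).
Factor out 2: 10 = 2·5. Since 17 ≡ 1 (mod 8), (2/17) = +1. Now have -(5/17).
5 ≡ 1 (mod 4), so quadratic reciprocity gives (5/17) = (17/5). Reduce: 17 ≡ 2 (mod 5). Now have -(2/5).
Factor out 2: 2 = 2. Since 5 ≡ 5 (mod 8), (2/5) = -1. Now have (1/5).
(1/5) = 1. Collecting the sign factors: 1.
Second factor (3323/3703):
Both 3323 ≡ 3 and 3703 ≡ 3 (mod 4), so reciprocity gives (3323/3703) = -(3703/3323). Reduce: 3703 ≡ 380 (mod 3323). Now have -(380/3323).
Factor out 2: 380 = 2^2·95. Since 3323 ≡ 3 (mod 8), (2/3323) = -1, and (2/3323)^2 = +1. Now have -(95/3323).
Both 95 ≡ 3 and 3323 ≡ 3 (mod 4), so reciprocity gives (95/3323) = -(3323/95). Reduce: 3323 ≡ 93 (mod 95). Now have (93/95).
93 ≡ 1 (mod 4), so quadratic reciprocity gives (93/95) = (95/93). Reduce: 95 ≡ 2 (mod 93). Now have (2/93).
Factor out 2: 2 = 2. Since 93 ≡ 5 (mod 8), (2/93) = -1. Now have -(1/93).
(1/93) = 1. Collecting the sign factors: -1.
Product: (1)·(-1) = -1.

-1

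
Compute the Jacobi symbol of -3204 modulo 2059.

1

(-3204/2059)
  = -(3204/2059)    [2059 ≡ 3 mod 4 ⇒ (-1/2059) = -1]
  = -(1145/2059)    [3204 ≡ 1145 mod 2059]
  = -(2059/1145)    [QR: 1145 ≡ 1 mod 4, sign kept]
  = -(914/1145)    [2059 ≡ 914 mod 1145]
  = -(457/1145)    [1145 ≡ 1 mod 8 ⇒ (2/1145) = +1]
  = -(1145/457)    [QR: 457 ≡ 1 mod 4, sign kept]
  = -(231/457)    [1145 ≡ 231 mod 457]
  = -(457/231)    [QR: 457 ≡ 1 mod 4, sign kept]
  = -(226/231)    [457 ≡ 226 mod 231]
  = -(113/231)    [231 ≡ 7 mod 8 ⇒ (2/231) = +1]
  = -(231/113)    [QR: 113 ≡ 1 mod 4, sign kept]
  = -(5/113)    [231 ≡ 5 mod 113]
  = -(113/5)    [QR: 5 ≡ 1 mod 4, sign kept]
  = -(3/5)    [113 ≡ 3 mod 5]
  = -(5/3)    [QR: 5 ≡ 1 mod 4, sign kept]
  = -(2/3)    [5 ≡ 2 mod 3]
  = (1/3)    [3 ≡ 3 mod 8 ⇒ (2/3) = -1]
  = 1    [(1/3) = 1]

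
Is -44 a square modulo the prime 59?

Pull out -1: (-44/59) = (-1/59)·(44/59). Since 59 ≡ 3 (mod 4), (-1/59) = -1. Now have -(44/59).
Factor out 2: 44 = 2^2·11. Since 59 ≡ 3 (mod 8), (2/59) = -1, and (2/59)^2 = +1. Now have -(11/59).
Both 11 ≡ 3 and 59 ≡ 3 (mod 4), so reciprocity gives (11/59) = -(59/11). Reduce: 59 ≡ 4 (mod 11). Now have (4/11).
Factor out 2: 4 = 2^2. Since 11 ≡ 3 (mod 8), (2/11) = -1, and (2/11)^2 = +1. Now have (1/11).
(1/11) = 1. Collecting the sign factors: 1.
The Legendre symbol is 1, so x^2 ≡ -44 (mod 59) has solution.

yes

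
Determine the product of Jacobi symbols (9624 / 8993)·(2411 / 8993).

By multiplicativity, (9624·2411 / 8993) = (9624 / 8993)·(2411 / 8993).
First factor (9624 / 8993):
Reduce the numerator: 9624 ≡ 631 (mod 8993), so (9624 / 8993) = (631 / 8993).
8993 ≡ 1 (mod 4), so quadratic reciprocity gives (631 / 8993) = (8993 / 631). Reduce: 8993 ≡ 159 (mod 631). Now have (159 / 631).
Both 159 ≡ 3 and 631 ≡ 3 (mod 4), so reciprocity gives (159 / 631) = -(631 / 159). Reduce: 631 ≡ 154 (mod 159). Now have -(154 / 159).
Factor out 2: 154 = 2·77. Since 159 ≡ 7 (mod 8), (2 / 159) = +1. Now have -(77 / 159).
77 ≡ 1 (mod 4), so quadratic reciprocity gives (77 / 159) = (159 / 77). Reduce: 159 ≡ 5 (mod 77). Now have -(5 / 77).
5 ≡ 1 (mod 4), so quadratic reciprocity gives (5 / 77) = (77 / 5). Reduce: 77 ≡ 2 (mod 5). Now have -(2 / 5).
Factor out 2: 2 = 2. Since 5 ≡ 5 (mod 8), (2 / 5) = -1. Now have (1 / 5).
(1 / 5) = 1. Collecting the sign factors: 1.
Second factor (2411 / 8993):
8993 ≡ 1 (mod 4), so quadratic reciprocity gives (2411 / 8993) = (8993 / 2411). Reduce: 8993 ≡ 1760 (mod 2411). Now have (1760 / 2411).
Factor out 2: 1760 = 2^5·55. Since 2411 ≡ 3 (mod 8), (2 / 2411) = -1, and (2 / 2411)^5 = -1. Now have -(55 / 2411).
Both 55 ≡ 3 and 2411 ≡ 3 (mod 4), so reciprocity gives (55 / 2411) = -(2411 / 55). Reduce: 2411 ≡ 46 (mod 55). Now have (46 / 55).
Factor out 2: 46 = 2·23. Since 55 ≡ 7 (mod 8), (2 / 55) = +1. Now have (23 / 55).
Both 23 ≡ 3 and 55 ≡ 3 (mod 4), so reciprocity gives (23 / 55) = -(55 / 23). Reduce: 55 ≡ 9 (mod 23). Now have -(9 / 23).
9 ≡ 1 (mod 4), so quadratic reciprocity gives (9 / 23) = (23 / 9). Reduce: 23 ≡ 5 (mod 9). Now have -(5 / 9).
5 ≡ 1 (mod 4), so quadratic reciprocity gives (5 / 9) = (9 / 5). Reduce: 9 ≡ 4 (mod 5). Now have -(4 / 5).
Factor out 2: 4 = 2^2. Since 5 ≡ 5 (mod 8), (2 / 5) = -1, and (2 / 5)^2 = +1. Now have -(1 / 5).
(1 / 5) = 1. Collecting the sign factors: -1.
Product: (1)·(-1) = -1.

-1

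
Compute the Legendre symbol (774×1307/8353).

-1

By multiplicativity, (774·1307/8353) = (774/8353)·(1307/8353).
First factor (774/8353):
Factor out 2: 774 = 2·387. Since 8353 ≡ 1 (mod 8), (2/8353) = +1. Now have (387/8353).
8353 ≡ 1 (mod 4), so quadratic reciprocity gives (387/8353) = (8353/387). Reduce: 8353 ≡ 226 (mod 387). Now have (226/387).
Factor out 2: 226 = 2·113. Since 387 ≡ 3 (mod 8), (2/387) = -1. Now have -(113/387).
113 ≡ 1 (mod 4), so quadratic reciprocity gives (113/387) = (387/113). Reduce: 387 ≡ 48 (mod 113). Now have -(48/113).
Factor out 2: 48 = 2^4·3. Since 113 ≡ 1 (mod 8), (2/113) = +1, and (2/113)^4 = +1. Now have -(3/113).
113 ≡ 1 (mod 4), so quadratic reciprocity gives (3/113) = (113/3). Reduce: 113 ≡ 2 (mod 3). Now have -(2/3).
Factor out 2: 2 = 2. Since 3 ≡ 3 (mod 8), (2/3) = -1. Now have (1/3).
(1/3) = 1. Collecting the sign factors: 1.
Second factor (1307/8353):
8353 ≡ 1 (mod 4), so quadratic reciprocity gives (1307/8353) = (8353/1307). Reduce: 8353 ≡ 511 (mod 1307). Now have (511/1307).
Both 511 ≡ 3 and 1307 ≡ 3 (mod 4), so reciprocity gives (511/1307) = -(1307/511). Reduce: 1307 ≡ 285 (mod 511). Now have -(285/511).
285 ≡ 1 (mod 4), so quadratic reciprocity gives (285/511) = (511/285). Reduce: 511 ≡ 226 (mod 285). Now have -(226/285).
Factor out 2: 226 = 2·113. Since 285 ≡ 5 (mod 8), (2/285) = -1. Now have (113/285).
113 ≡ 1 (mod 4), so quadratic reciprocity gives (113/285) = (285/113). Reduce: 285 ≡ 59 (mod 113). Now have (59/113).
113 ≡ 1 (mod 4), so quadratic reciprocity gives (59/113) = (113/59). Reduce: 113 ≡ 54 (mod 59). Now have (54/59).
Factor out 2: 54 = 2·27. Since 59 ≡ 3 (mod 8), (2/59) = -1. Now have -(27/59).
Both 27 ≡ 3 and 59 ≡ 3 (mod 4), so reciprocity gives (27/59) = -(59/27). Reduce: 59 ≡ 5 (mod 27). Now have (5/27).
5 ≡ 1 (mod 4), so quadratic reciprocity gives (5/27) = (27/5). Reduce: 27 ≡ 2 (mod 5). Now have (2/5).
Factor out 2: 2 = 2. Since 5 ≡ 5 (mod 8), (2/5) = -1. Now have -(1/5).
(1/5) = 1. Collecting the sign factors: -1.
Product: (1)·(-1) = -1.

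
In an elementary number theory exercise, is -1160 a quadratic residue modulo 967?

no

(-1160/967)
  = (774/967)    [-1160 ≡ 774 mod 967]
  = (387/967)    [967 ≡ 7 mod 8 ⇒ (2/967) = +1]
  = -(967/387)    [QR: both ≡ 3 mod 4, sign flips]
  = -(193/387)    [967 ≡ 193 mod 387]
  = -(387/193)    [QR: 193 ≡ 1 mod 4, sign kept]
  = -(1/193)    [387 ≡ 1 mod 193]
  = -1    [(1/193) = 1]
(-1160/967) = -1, and 967 is prime, so -1160 is not a quadratic residue mod 967.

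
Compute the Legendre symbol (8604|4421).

(8604|4421)
  = (4183|4421)    [8604 ≡ 4183 mod 4421]
  = (4421|4183)    [QR: 4421 ≡ 1 mod 4, sign kept]
  = (238|4183)    [4421 ≡ 238 mod 4183]
  = (119|4183)    [4183 ≡ 7 mod 8 ⇒ (2|4183) = +1]
  = -(4183|119)    [QR: both ≡ 3 mod 4, sign flips]
  = -(18|119)    [4183 ≡ 18 mod 119]
  = -(9|119)    [119 ≡ 7 mod 8 ⇒ (2|119) = +1]
  = -(119|9)    [QR: 9 ≡ 1 mod 4, sign kept]
  = -(2|9)    [119 ≡ 2 mod 9]
  = -(1|9)    [9 ≡ 1 mod 8 ⇒ (2|9) = +1]
  = -1    [(1|9) = 1]

-1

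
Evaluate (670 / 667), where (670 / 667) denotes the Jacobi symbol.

-1

(670 / 667)
  = (3 / 667)    [670 ≡ 3 mod 667]
  = -(667 / 3)    [QR: both ≡ 3 mod 4, sign flips]
  = -(1 / 3)    [667 ≡ 1 mod 3]
  = -1    [(1 / 3) = 1]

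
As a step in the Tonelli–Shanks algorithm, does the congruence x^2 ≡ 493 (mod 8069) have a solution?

493 ≡ 1 (mod 4), so quadratic reciprocity gives (493/8069) = (8069/493). Reduce: 8069 ≡ 181 (mod 493). Now have (181/493).
181 ≡ 1 (mod 4), so quadratic reciprocity gives (181/493) = (493/181). Reduce: 493 ≡ 131 (mod 181). Now have (131/181).
181 ≡ 1 (mod 4), so quadratic reciprocity gives (131/181) = (181/131). Reduce: 181 ≡ 50 (mod 131). Now have (50/131).
Factor out 2: 50 = 2·25. Since 131 ≡ 3 (mod 8), (2/131) = -1. Now have -(25/131).
25 ≡ 1 (mod 4), so quadratic reciprocity gives (25/131) = (131/25). Reduce: 131 ≡ 6 (mod 25). Now have -(6/25).
Factor out 2: 6 = 2·3. Since 25 ≡ 1 (mod 8), (2/25) = +1. Now have -(3/25).
25 ≡ 1 (mod 4), so quadratic reciprocity gives (3/25) = (25/3). Reduce: 25 ≡ 1 (mod 3). Now have -(1/3).
(1/3) = 1. Collecting the sign factors: -1.
(493/8069) = -1, and 8069 is prime, so 493 is not a quadratic residue mod 8069.

no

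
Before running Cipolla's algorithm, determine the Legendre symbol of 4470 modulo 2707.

(4470/2707)
  = (1763/2707)    [4470 ≡ 1763 mod 2707]
  = -(2707/1763)    [QR: both ≡ 3 mod 4, sign flips]
  = -(944/1763)    [2707 ≡ 944 mod 1763]
  = -(59/1763)    [1763 ≡ 3 mod 8 ⇒ (2/1763)^4 = +1]
  = (1763/59)    [QR: both ≡ 3 mod 4, sign flips]
  = (52/59)    [1763 ≡ 52 mod 59]
  = (13/59)    [59 ≡ 3 mod 8 ⇒ (2/59)^2 = +1]
  = (59/13)    [QR: 13 ≡ 1 mod 4, sign kept]
  = (7/13)    [59 ≡ 7 mod 13]
  = (13/7)    [QR: 13 ≡ 1 mod 4, sign kept]
  = (6/7)    [13 ≡ 6 mod 7]
  = (3/7)    [7 ≡ 7 mod 8 ⇒ (2/7) = +1]
  = -(7/3)    [QR: both ≡ 3 mod 4, sign flips]
  = -(1/3)    [7 ≡ 1 mod 3]
  = -1    [(1/3) = 1]

-1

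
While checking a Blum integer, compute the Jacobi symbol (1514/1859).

-1

(1514/1859)
  = -(757/1859)    [1859 ≡ 3 mod 8 ⇒ (2/1859) = -1]
  = -(1859/757)    [QR: 757 ≡ 1 mod 4, sign kept]
  = -(345/757)    [1859 ≡ 345 mod 757]
  = -(757/345)    [QR: 345 ≡ 1 mod 4, sign kept]
  = -(67/345)    [757 ≡ 67 mod 345]
  = -(345/67)    [QR: 345 ≡ 1 mod 4, sign kept]
  = -(10/67)    [345 ≡ 10 mod 67]
  = (5/67)    [67 ≡ 3 mod 8 ⇒ (2/67) = -1]
  = (67/5)    [QR: 5 ≡ 1 mod 4, sign kept]
  = (2/5)    [67 ≡ 2 mod 5]
  = -(1/5)    [5 ≡ 5 mod 8 ⇒ (2/5) = -1]
  = -1    [(1/5) = 1]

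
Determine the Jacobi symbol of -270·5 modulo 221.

1

By multiplicativity, (-270·5/221) = (-270/221)·(5/221).
First factor (-270/221):
Pull out -1: (-270/221) = (-1/221)·(270/221). Since 221 ≡ 1 (mod 4), (-1/221) = +1. Now have (270/221).
Reduce the numerator: 270 ≡ 49 (mod 221), so (270/221) = (49/221).
49 ≡ 1 (mod 4), so quadratic reciprocity gives (49/221) = (221/49). Reduce: 221 ≡ 25 (mod 49). Now have (25/49).
25 ≡ 1 (mod 4), so quadratic reciprocity gives (25/49) = (49/25). Reduce: 49 ≡ 24 (mod 25). Now have (24/25).
Factor out 2: 24 = 2^3·3. Since 25 ≡ 1 (mod 8), (2/25) = +1, and (2/25)^3 = +1. Now have (3/25).
25 ≡ 1 (mod 4), so quadratic reciprocity gives (3/25) = (25/3). Reduce: 25 ≡ 1 (mod 3). Now have (1/3).
(1/3) = 1. Collecting the sign factors: 1.
Second factor (5/221):
5 ≡ 1 (mod 4), so quadratic reciprocity gives (5/221) = (221/5). Reduce: 221 ≡ 1 (mod 5). Now have (1/5).
(1/5) = 1. Collecting the sign factors: 1.
Product: (1)·(1) = 1.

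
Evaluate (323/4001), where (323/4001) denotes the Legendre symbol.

4001 ≡ 1 (mod 4), so quadratic reciprocity gives (323/4001) = (4001/323). Reduce: 4001 ≡ 125 (mod 323). Now have (125/323).
125 ≡ 1 (mod 4), so quadratic reciprocity gives (125/323) = (323/125). Reduce: 323 ≡ 73 (mod 125). Now have (73/125).
73 ≡ 1 (mod 4), so quadratic reciprocity gives (73/125) = (125/73). Reduce: 125 ≡ 52 (mod 73). Now have (52/73).
Factor out 2: 52 = 2^2·13. Since 73 ≡ 1 (mod 8), (2/73) = +1, and (2/73)^2 = +1. Now have (13/73).
13 ≡ 1 (mod 4), so quadratic reciprocity gives (13/73) = (73/13). Reduce: 73 ≡ 8 (mod 13). Now have (8/13).
Factor out 2: 8 = 2^3. Since 13 ≡ 5 (mod 8), (2/13) = -1, and (2/13)^3 = -1. Now have -(1/13).
(1/13) = 1. Collecting the sign factors: -1.

-1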